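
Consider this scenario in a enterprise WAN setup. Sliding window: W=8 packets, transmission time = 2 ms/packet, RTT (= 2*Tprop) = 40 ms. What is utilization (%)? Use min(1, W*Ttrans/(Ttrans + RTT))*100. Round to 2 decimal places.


Given: W = 8, Ttrans = 2 ms, RTT = 40 ms (= 2 * Tprop, Tprop = 20 ms)
Cycle time = Ttrans + RTT = 2 + 40 = 42 ms (first packet sent until its ACK returns)
W * Ttrans = 8 * 2 = 16 ms of sending per cycle
W * Ttrans / (Ttrans + RTT) = 16 / 42 = 0.380952
U = min(1, 0.380952) = 0.380952
U% = 38.10%

38.10


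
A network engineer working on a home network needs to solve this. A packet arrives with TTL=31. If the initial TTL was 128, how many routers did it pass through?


Given: initial TTL = 128, received TTL = 31
Hops = initial TTL - received TTL
Hops = 128 - 31 = 97

97


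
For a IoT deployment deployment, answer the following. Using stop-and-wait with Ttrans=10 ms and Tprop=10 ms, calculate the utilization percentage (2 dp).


Given: Ttrans = 10 ms, Tprop = 10 ms
RTT = 2 * Tprop = 2 * 10 = 20 ms
U = Ttrans / (Ttrans + RTT)
U = 10 / (10 + 20)
U = 10 / 30 = 0.333333
U% = 33.33%

33.33


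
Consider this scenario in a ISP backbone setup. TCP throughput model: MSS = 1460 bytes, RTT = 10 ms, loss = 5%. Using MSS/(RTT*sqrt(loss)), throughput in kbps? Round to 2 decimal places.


Given: MSS = 1460 bytes, RTT = 10 ms, loss = 5%
RTT in seconds = 10 / 1000 = 0.01
Loss rate = 5% = 0.05
sqrt(loss) = sqrt(0.05) = 0.223606797750
Throughput (bytes/s) = 1460 / (0.01 * 0.223606797750) = 652931.8494
Throughput (kbps) = 652931.8494 * 8 / 1000 = 5223.454795 -> 5223.45 kbps (2 dp)

5223.45


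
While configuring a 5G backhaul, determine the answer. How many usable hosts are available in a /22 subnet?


Given: subnet mask /22
Host bits = 32 - 22 = 10
Total addresses = 2^10 = 1024
Usable hosts = 1024 - 2 (network + broadcast) = 1022

1022


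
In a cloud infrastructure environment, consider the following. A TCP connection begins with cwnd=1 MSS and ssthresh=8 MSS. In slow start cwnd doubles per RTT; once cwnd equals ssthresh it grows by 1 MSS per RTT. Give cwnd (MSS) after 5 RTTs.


RTT 0: cwnd = 1 MSS (initial)
RTT 1: cwnd = 2 MSS (slow start, doubled)
RTT 2: cwnd = 4 MSS (slow start, doubled)
RTT 3: cwnd = 8 MSS (slow start, doubled)
RTT 4: cwnd = 9 MSS (congestion avoidance, +1)
RTT 5: cwnd = 10 MSS (congestion avoidance, +1)

10


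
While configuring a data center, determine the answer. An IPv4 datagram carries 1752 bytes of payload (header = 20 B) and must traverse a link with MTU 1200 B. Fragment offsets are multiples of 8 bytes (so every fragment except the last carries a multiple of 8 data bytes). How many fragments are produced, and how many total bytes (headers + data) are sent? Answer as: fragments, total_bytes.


Max data per non-final fragment = floor((MTU - header)/8)*8 = floor((1200 - 20)/8)*8 = floor(1180/8)*8 = 1176 B
Final fragment needs no 8-byte alignment: it can carry up to MTU - header = 1180 B
Non-final fragments needed = ceil((payload - 1180) / 1176) = ceil(572/1176) = ceil(0.4864) = 1
Number of fragments = 1 + 1 = 2
Fragment sizes (data): 1 * 1176 B + 576 B (last, 576 <= 1180 OK)
Total bytes sent = payload + n_frags * header = 1752 + 2*20 = 1752 + 40 = 1792 B

2, 1792


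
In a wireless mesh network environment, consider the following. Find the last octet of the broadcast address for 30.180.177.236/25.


Given: IP = 30.180.177.236, prefix = /25
Host bits = 32 - 25 = 7
Network last octet = 236 AND mask = 128
Host part size = 2^7 - 1 = 127
Broadcast last octet = 128 OR 127 = 255

255


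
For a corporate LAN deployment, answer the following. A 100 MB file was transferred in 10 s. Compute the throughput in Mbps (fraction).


Given: file = 100 MB, time = 10 s
File in Mb = 100 * 8 = 800 Mb
Throughput = 800 / 10 Mbps
Throughput = 80 Mbps

80


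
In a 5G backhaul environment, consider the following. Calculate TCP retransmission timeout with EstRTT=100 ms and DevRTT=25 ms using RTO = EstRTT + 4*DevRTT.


Given: EstRTT = 100 ms, DevRTT = 25 ms
Timeout = EstRTT + 4 * DevRTT
4 * DevRTT = 4 * 25 = 100
Timeout = 100 + 100 = 200 ms

200


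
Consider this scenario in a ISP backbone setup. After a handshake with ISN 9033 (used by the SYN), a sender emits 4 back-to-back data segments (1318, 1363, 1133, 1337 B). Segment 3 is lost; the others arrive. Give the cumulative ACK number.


SYN uses sequence number 9033; first data byte = ISN + 1 = 9034.
Segment 1: SEQ = 9034, len = 1318 B, covers [9034, 10351]
Segment 2: SEQ = 10352, len = 1363 B, covers [10352, 11714]
Segment 3: SEQ = 11715, len = 1133 B, covers [11715, 12847] [LOST]
Segment 4: SEQ = 12848, len = 1337 B, covers [12848, 14184]
In-order data received: bytes [9034, 11714] (segments 1..2).
Segment 3 missing -> gap begins at byte 11715; later segments buffered out of order.
Cumulative ACK = next expected in-order byte = 9034 + 1318 + 1363 = 11715

11715


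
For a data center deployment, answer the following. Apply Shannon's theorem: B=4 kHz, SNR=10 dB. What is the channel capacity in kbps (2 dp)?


Given: B = 4 kHz, SNR = 10 dB
SNR linear = 10^(10/10) = 10
1 + SNR = 11
log2(11) = 3.4594316186
C = 4 * 1000 * 3.4594316186 = 13837.7265 bps
C = 13.837726 kbps -> 13.84 kbps (2 dp)

13.84


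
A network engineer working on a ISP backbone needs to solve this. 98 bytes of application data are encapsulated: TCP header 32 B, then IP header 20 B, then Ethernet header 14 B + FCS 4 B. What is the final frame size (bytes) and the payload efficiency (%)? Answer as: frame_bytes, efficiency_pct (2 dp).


TCP segment = 98 + 32 = 130 B
IP packet = 130 + 20 = 150 B
Ethernet frame = 150 + 14 + 4 = 168 B
Efficiency = app / frame = 98 / 168 = 0.583333 = 58.3333% -> 58.33% (2 dp)

168, 58.33


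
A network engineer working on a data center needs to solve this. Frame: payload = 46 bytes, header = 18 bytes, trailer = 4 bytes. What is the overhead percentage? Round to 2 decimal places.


Given: payload = 46 B, header = 18 B, trailer = 4 B
Overhead bytes = header + trailer = 18 + 4 = 22
Total frame = payload + overhead = 46 + 22 = 68
Overhead % = 22 / 68 * 100 = 32.3529% -> 32.35% (2 dp)

32.35


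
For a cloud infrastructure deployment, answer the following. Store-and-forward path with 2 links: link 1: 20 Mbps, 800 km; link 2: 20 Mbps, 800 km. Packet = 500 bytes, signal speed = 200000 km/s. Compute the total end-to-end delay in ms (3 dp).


Packet = 500 bytes = 4000 bits. Store-and-forward: sum (t_trans + t_prop) per link.
Link 1: t_trans = 4000/(20*10^6) s = 0.2000 ms; t_prop = 800/200000 s = 4.0000 ms; subtotal = 4.2000 ms
Link 2: t_trans = 4000/(20*10^6) s = 0.2000 ms; t_prop = 800/200000 s = 4.0000 ms; subtotal = 4.2000 ms
End-to-end = 4.2000 + 4.2000 = 8.4000 ms -> 8.400 ms (3 dp)

8.400


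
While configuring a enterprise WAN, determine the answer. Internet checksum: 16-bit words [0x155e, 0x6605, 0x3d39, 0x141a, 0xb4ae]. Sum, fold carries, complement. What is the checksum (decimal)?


Given words: [0x155e, 0x6605, 0x3d39, 0x141a, 0xb4ae]
Step 1: Sum all words
Raw sum = 5470 + 26117 + 15673 + 5146 + 46254 = 98660
Step 2: Fold carry: (33124 + 1) = 33125
One's complement = ~33125 & 0xFFFF = 32410

32410


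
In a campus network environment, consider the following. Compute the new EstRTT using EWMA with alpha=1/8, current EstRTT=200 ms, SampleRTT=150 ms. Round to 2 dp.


Given: EstRTT = 200 ms, SampleRTT = 150 ms, alpha = 1/8
New EstRTT = (1 - alpha) * EstRTT + alpha * SampleRTT
(7/8) * 200 = 175
(1/8) * 150 = 18.75
New EstRTT = 175 + 18.75 = 193.75 ms -> 193.75 ms (2 dp)

193.75


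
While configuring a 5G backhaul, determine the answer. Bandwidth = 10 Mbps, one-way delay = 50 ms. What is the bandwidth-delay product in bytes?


Given: bandwidth = 10 Mbps, delay = 50 ms
BDP in bits = 10 * 10^6 * 50 / 1000
BDP in bits = 500000
BDP in bytes = 500000 / 8 = 62500

62500


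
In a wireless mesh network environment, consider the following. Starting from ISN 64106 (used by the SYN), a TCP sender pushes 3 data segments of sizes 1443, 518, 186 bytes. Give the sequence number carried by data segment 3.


The SYN occupies sequence number ISN = 64106, so the first data byte is ISN + 1 = 64107.
SEQ of data segment i = (ISN + 1) + sum of payload sizes of segments 1..i-1.
Segment 1: SEQ = 64107, payload = 1443 bytes
Segment 2: SEQ = 65550, payload = 518 bytes
Segment 3: SEQ = 66068, payload = 186 bytes
SEQ of segment 3 = 64107 + 1443 + 518 = 66068

66068


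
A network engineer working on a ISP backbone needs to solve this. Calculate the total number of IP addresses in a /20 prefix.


Given: CIDR prefix /20
Host bits = 32 - 20 = 12
Total addresses = 2^12 = 4096

4096


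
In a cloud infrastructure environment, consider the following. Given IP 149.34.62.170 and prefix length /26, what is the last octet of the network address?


Given: IP = 149.34.62.170, prefix = /26
Subnet mask = 255.255.255.192
Last octet of IP: 170
Last octet of mask: 192
Network last octet = 170 AND 192 = 128

128


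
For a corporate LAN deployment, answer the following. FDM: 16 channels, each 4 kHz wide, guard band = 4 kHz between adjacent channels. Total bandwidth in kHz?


Given: 16 channels, 4 kHz each, guard = 4 kHz
Channel bandwidth = 16 * 4 = 64 kHz
Guard bands = 15 gaps * 4 kHz = 60 kHz
Total = 64 + 60 = 124 kHz

124


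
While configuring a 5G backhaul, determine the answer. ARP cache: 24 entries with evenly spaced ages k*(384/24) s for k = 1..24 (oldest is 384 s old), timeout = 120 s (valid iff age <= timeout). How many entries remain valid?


Ages are k * 384/24 s for k = 1..24 (spacing = 16.0000 s).
Entry k is valid iff k * 384/24 <= 120 iff k <= 24 * 120 / 384 = 7.5000
n_valid = floor(7.5000) = 7
(n_stale = 24 - 7 = 17)

7


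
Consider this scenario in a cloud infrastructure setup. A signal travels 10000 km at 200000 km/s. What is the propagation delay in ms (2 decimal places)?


Given: distance = 10000 km, speed = 200000 km/s
Delay = distance / speed = 10000 / 200000 seconds
Delay in ms = 10000 * 1000 / 200000
Delay = 50.0000 ms
Rounded to 2 dp = 50.00 ms

50.00


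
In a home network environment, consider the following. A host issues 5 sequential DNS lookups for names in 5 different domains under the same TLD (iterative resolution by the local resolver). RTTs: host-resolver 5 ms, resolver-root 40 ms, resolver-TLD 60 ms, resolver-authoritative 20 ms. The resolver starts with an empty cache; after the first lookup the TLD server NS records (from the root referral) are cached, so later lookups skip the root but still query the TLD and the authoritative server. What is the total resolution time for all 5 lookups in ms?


Lookup 1 (cold cache): local + root + TLD + auth = 5 + 40 + 60 + 20 = 125 ms
Lookups 2..5 (TLD NS cached -> skip root; new domain -> still ask TLD and auth): local + TLD + auth = 5 + 60 + 20 = 85 ms each
Remaining 4 lookups: 4 * 85 = 340 ms
Total = 125 + 340 = 465 ms

465


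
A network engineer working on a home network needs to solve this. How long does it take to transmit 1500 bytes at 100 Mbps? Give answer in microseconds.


Given: packet = 1500 bytes, bandwidth = 100 Mbps
Packet in bits = 1500 * 8 = 12000 bits
Bandwidth = 100 * 10^6 = 100000000 bps
Time = 12000 / 100000000 seconds
Time in us = 12000 * 10^6 / 100000000 = 120

120


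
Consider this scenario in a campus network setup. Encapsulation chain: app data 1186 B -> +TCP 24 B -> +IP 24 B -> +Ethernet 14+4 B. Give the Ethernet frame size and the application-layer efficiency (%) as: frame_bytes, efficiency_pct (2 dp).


TCP segment = 1186 + 24 = 1210 B
IP packet = 1210 + 24 = 1234 B
Ethernet frame = 1234 + 14 + 4 = 1252 B
Efficiency = app / frame = 1186 / 1252 = 0.947284 = 94.7284% -> 94.73% (2 dp)

1252, 94.73


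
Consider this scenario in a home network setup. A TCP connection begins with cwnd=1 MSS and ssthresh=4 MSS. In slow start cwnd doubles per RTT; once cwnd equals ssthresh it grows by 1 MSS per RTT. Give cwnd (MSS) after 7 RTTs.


RTT 0: cwnd = 1 MSS (initial)
RTT 1: cwnd = 2 MSS (slow start, doubled)
RTT 2: cwnd = 4 MSS (slow start, doubled)
RTT 3: cwnd = 5 MSS (congestion avoidance, +1)
RTT 4: cwnd = 6 MSS (congestion avoidance, +1)
RTT 5: cwnd = 7 MSS (congestion avoidance, +1)
RTT 6: cwnd = 8 MSS (congestion avoidance, +1)
RTT 7: cwnd = 9 MSS (congestion avoidance, +1)

9


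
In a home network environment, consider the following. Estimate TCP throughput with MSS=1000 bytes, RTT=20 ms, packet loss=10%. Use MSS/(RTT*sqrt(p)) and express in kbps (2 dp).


Given: MSS = 1000 bytes, RTT = 20 ms, loss = 10%
RTT in seconds = 20 / 1000 = 0.02
Loss rate = 10% = 0.1
sqrt(loss) = sqrt(0.1) = 0.316227766017
Throughput (bytes/s) = 1000 / (0.02 * 0.316227766017) = 158113.8830
Throughput (kbps) = 158113.8830 * 8 / 1000 = 1264.911064 -> 1264.91 kbps (2 dp)

1264.91


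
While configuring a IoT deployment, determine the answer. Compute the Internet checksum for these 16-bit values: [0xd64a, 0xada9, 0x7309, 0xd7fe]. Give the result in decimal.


Given words: [0xd64a, 0xada9, 0x7309, 0xd7fe]
Step 1: Sum all words
Raw sum = 54858 + 44457 + 29449 + 55294 = 184058
Step 2: Fold carry: (52986 + 2) = 52988
One's complement = ~52988 & 0xFFFF = 12547

12547


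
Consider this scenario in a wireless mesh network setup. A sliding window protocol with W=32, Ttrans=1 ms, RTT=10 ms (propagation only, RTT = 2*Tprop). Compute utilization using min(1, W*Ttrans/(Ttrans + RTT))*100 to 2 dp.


Given: W = 32, Ttrans = 1 ms, RTT = 10 ms (= 2 * Tprop, Tprop = 5 ms)
Cycle time = Ttrans + RTT = 1 + 10 = 11 ms (first packet sent until its ACK returns)
W * Ttrans = 32 * 1 = 32 ms of sending per cycle
W * Ttrans / (Ttrans + RTT) = 32 / 11 = 2.909091
U = min(1, 2.909091) = 1.000000
U% = 100.00%

100.00


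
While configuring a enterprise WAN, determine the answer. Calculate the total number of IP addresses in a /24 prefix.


Given: CIDR prefix /24
Host bits = 32 - 24 = 8
Total addresses = 2^8 = 256

256


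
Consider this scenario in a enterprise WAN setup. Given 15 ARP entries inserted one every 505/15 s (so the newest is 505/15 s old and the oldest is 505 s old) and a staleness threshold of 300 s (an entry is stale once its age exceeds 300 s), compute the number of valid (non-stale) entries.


Ages are k * 505/15 s for k = 1..15 (spacing = 33.6667 s).
Entry k is valid iff k * 505/15 <= 300 iff k <= 15 * 300 / 505 = 8.9109
n_valid = floor(8.9109) = 8
(n_stale = 15 - 8 = 7)

8


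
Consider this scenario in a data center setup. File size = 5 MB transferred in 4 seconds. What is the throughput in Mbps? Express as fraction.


Given: file = 5 MB, time = 4 s
File in Mb = 5 * 8 = 40 Mb
Throughput = 40 / 4 Mbps
Throughput = 10 Mbps

10


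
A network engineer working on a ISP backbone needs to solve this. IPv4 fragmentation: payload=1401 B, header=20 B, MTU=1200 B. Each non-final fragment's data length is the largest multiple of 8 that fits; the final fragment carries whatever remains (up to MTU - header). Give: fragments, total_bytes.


Max data per non-final fragment = floor((MTU - header)/8)*8 = floor((1200 - 20)/8)*8 = floor(1180/8)*8 = 1176 B
Final fragment needs no 8-byte alignment: it can carry up to MTU - header = 1180 B
Non-final fragments needed = ceil((payload - 1180) / 1176) = ceil(221/1176) = ceil(0.1879) = 1
Number of fragments = 1 + 1 = 2
Fragment sizes (data): 1 * 1176 B + 225 B (last, 225 <= 1180 OK)
Total bytes sent = payload + n_frags * header = 1401 + 2*20 = 1401 + 40 = 1441 B

2, 1441


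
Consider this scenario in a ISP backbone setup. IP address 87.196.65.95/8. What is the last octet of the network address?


Given: IP = 87.196.65.95, prefix = /8
Subnet mask = 255.0.0.0
Last octet of IP: 95
Last octet of mask: 0
Network last octet = 95 AND 0 = 0

0


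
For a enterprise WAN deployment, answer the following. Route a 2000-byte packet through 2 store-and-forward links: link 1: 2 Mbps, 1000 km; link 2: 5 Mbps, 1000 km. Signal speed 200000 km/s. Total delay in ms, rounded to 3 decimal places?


Packet = 2000 bytes = 16000 bits. Store-and-forward: sum (t_trans + t_prop) per link.
Link 1: t_trans = 16000/(2*10^6) s = 8.0000 ms; t_prop = 1000/200000 s = 5.0000 ms; subtotal = 13.0000 ms
Link 2: t_trans = 16000/(5*10^6) s = 3.2000 ms; t_prop = 1000/200000 s = 5.0000 ms; subtotal = 8.2000 ms
End-to-end = 13.0000 + 8.2000 = 21.2000 ms -> 21.200 ms (3 dp)

21.200


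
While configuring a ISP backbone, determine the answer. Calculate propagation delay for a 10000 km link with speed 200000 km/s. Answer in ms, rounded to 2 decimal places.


Given: distance = 10000 km, speed = 200000 km/s
Delay = distance / speed = 10000 / 200000 seconds
Delay in ms = 10000 * 1000 / 200000
Delay = 50.0000 ms
Rounded to 2 dp = 50.00 ms

50.00


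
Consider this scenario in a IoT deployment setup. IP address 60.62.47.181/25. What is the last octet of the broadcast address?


Given: IP = 60.62.47.181, prefix = /25
Host bits = 32 - 25 = 7
Network last octet = 181 AND mask = 128
Host part size = 2^7 - 1 = 127
Broadcast last octet = 128 OR 127 = 255

255


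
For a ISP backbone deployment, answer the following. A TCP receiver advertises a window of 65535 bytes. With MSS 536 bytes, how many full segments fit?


Given: RWND = 65535 bytes, MSS = 536 bytes
Full segments = floor(RWND / MSS)
Full segments = floor(65535 / 536)
Full segments = floor(122.2668) = 122

122


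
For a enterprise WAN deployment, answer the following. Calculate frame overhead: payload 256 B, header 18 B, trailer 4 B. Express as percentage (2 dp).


Given: payload = 256 B, header = 18 B, trailer = 4 B
Overhead bytes = header + trailer = 18 + 4 = 22
Total frame = payload + overhead = 256 + 22 = 278
Overhead % = 22 / 278 * 100 = 7.9137% -> 7.91% (2 dp)

7.91


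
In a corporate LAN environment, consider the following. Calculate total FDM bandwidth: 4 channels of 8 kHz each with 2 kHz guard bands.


Given: 4 channels, 8 kHz each, guard = 2 kHz
Channel bandwidth = 4 * 8 = 32 kHz
Guard bands = 3 gaps * 2 kHz = 6 kHz
Total = 32 + 6 = 38 kHz

38


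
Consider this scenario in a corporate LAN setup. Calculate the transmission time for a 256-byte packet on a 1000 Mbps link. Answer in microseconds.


Given: packet = 256 bytes, bandwidth = 1000 Mbps
Packet in bits = 256 * 8 = 2048 bits
Bandwidth = 1000 * 10^6 = 1000000000 bps
Time = 2048 / 1000000000 seconds
Time in us = 2048 * 10^6 / 1000000000 = 2.048

2.048


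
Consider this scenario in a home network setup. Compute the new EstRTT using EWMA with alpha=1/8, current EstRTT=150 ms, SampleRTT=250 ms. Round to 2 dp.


Given: EstRTT = 150 ms, SampleRTT = 250 ms, alpha = 1/8
New EstRTT = (1 - alpha) * EstRTT + alpha * SampleRTT
(7/8) * 150 = 131.25
(1/8) * 250 = 31.25
New EstRTT = 131.25 + 31.25 = 162.5 ms -> 162.50 ms (2 dp)

162.50


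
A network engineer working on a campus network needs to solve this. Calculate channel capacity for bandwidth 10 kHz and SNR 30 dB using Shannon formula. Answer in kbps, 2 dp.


Given: B = 10 kHz, SNR = 30 dB
SNR linear = 10^(30/10) = 1000
1 + SNR = 1001
log2(1001) = 9.9672262588
C = 10 * 1000 * 9.9672262588 = 99672.2626 bps
C = 99.672263 kbps -> 99.67 kbps (2 dp)

99.67


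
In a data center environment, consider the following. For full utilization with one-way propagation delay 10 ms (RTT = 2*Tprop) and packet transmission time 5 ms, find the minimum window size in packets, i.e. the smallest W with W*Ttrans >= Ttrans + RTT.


Given: Ttrans = 5 ms, RTT = 20 ms (= 2 * Tprop, Tprop = 10 ms)
Time until first ACK returns = Ttrans + RTT = 5 + 20 = 25 ms
Need W * Ttrans >= Ttrans + RTT  ->  W >= (Ttrans + RTT) / Ttrans
(Ttrans + RTT) / Ttrans = 25 / 5 = 5
W_min = ceil(5) = 5

5


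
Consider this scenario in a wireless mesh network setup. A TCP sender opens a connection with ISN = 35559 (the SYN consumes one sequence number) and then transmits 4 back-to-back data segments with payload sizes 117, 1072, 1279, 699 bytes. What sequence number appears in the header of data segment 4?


The SYN occupies sequence number ISN = 35559, so the first data byte is ISN + 1 = 35560.
SEQ of data segment i = (ISN + 1) + sum of payload sizes of segments 1..i-1.
Segment 1: SEQ = 35560, payload = 117 bytes
Segment 2: SEQ = 35677, payload = 1072 bytes
Segment 3: SEQ = 36749, payload = 1279 bytes
Segment 4: SEQ = 38028, payload = 699 bytes
SEQ of segment 4 = 35560 + 117 + 1072 + 1279 = 38028

38028


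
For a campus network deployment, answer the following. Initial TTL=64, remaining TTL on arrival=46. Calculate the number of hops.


Given: initial TTL = 64, received TTL = 46
Hops = initial TTL - received TTL
Hops = 64 - 46 = 18

18


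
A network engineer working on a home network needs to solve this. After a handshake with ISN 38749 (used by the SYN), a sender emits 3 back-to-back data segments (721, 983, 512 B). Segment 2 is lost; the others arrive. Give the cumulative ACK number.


SYN uses sequence number 38749; first data byte = ISN + 1 = 38750.
Segment 1: SEQ = 38750, len = 721 B, covers [38750, 39470]
Segment 2: SEQ = 39471, len = 983 B, covers [39471, 40453] [LOST]
Segment 3: SEQ = 40454, len = 512 B, covers [40454, 40965]
In-order data received: bytes [38750, 39470] (segments 1..1).
Segment 2 missing -> gap begins at byte 39471; later segments buffered out of order.
Cumulative ACK = next expected in-order byte = 38750 + 721 = 39471

39471


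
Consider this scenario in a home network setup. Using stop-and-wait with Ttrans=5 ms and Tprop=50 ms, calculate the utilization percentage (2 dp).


Given: Ttrans = 5 ms, Tprop = 50 ms
RTT = 2 * Tprop = 2 * 50 = 100 ms
U = Ttrans / (Ttrans + RTT)
U = 5 / (5 + 100)
U = 5 / 105 = 0.047619
U% = 4.76%

4.76


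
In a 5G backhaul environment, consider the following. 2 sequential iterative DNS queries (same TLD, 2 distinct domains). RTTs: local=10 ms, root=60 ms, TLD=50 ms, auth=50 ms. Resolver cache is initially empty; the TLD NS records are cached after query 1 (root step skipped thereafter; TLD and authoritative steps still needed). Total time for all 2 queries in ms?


Lookup 1 (cold cache): local + root + TLD + auth = 10 + 60 + 50 + 50 = 170 ms
Lookups 2..2 (TLD NS cached -> skip root; new domain -> still ask TLD and auth): local + TLD + auth = 10 + 50 + 50 = 110 ms each
Remaining 1 lookups: 1 * 110 = 110 ms
Total = 170 + 110 = 280 ms

280


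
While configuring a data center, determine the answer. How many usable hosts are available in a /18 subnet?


Given: subnet mask /18
Host bits = 32 - 18 = 14
Total addresses = 2^14 = 16384
Usable hosts = 16384 - 2 (network + broadcast) = 16382

16382


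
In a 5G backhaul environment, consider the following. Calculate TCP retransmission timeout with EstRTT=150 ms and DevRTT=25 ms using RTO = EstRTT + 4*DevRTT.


Given: EstRTT = 150 ms, DevRTT = 25 ms
Timeout = EstRTT + 4 * DevRTT
4 * DevRTT = 4 * 25 = 100
Timeout = 150 + 100 = 250 ms

250


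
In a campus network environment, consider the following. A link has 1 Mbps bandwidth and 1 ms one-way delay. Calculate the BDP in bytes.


Given: bandwidth = 1 Mbps, delay = 1 ms
BDP in bits = 1 * 10^6 * 1 / 1000
BDP in bits = 1000
BDP in bytes = 1000 / 8 = 125

125


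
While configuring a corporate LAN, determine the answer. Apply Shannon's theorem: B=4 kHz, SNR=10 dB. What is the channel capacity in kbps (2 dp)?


Given: B = 4 kHz, SNR = 10 dB
SNR linear = 10^(10/10) = 10
1 + SNR = 11
log2(11) = 3.4594316186
C = 4 * 1000 * 3.4594316186 = 13837.7265 bps
C = 13.837726 kbps -> 13.84 kbps (2 dp)

13.84


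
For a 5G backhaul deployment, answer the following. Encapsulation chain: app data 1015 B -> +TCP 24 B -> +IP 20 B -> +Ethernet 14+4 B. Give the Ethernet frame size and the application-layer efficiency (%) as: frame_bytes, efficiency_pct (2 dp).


TCP segment = 1015 + 24 = 1039 B
IP packet = 1039 + 20 = 1059 B
Ethernet frame = 1059 + 14 + 4 = 1077 B
Efficiency = app / frame = 1015 / 1077 = 0.942433 = 94.2433% -> 94.24% (2 dp)

1077, 94.24


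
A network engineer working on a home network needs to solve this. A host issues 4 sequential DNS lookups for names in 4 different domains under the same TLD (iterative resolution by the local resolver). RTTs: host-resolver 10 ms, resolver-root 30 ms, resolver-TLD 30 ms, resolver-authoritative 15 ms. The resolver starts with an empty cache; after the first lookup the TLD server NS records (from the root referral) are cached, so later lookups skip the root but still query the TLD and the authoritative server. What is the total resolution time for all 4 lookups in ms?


Lookup 1 (cold cache): local + root + TLD + auth = 10 + 30 + 30 + 15 = 85 ms
Lookups 2..4 (TLD NS cached -> skip root; new domain -> still ask TLD and auth): local + TLD + auth = 10 + 30 + 15 = 55 ms each
Remaining 3 lookups: 3 * 55 = 165 ms
Total = 85 + 165 = 250 ms

250


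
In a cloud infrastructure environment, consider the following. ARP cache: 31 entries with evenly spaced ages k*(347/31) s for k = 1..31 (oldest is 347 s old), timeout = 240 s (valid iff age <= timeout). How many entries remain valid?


Ages are k * 347/31 s for k = 1..31 (spacing = 11.1935 s).
Entry k is valid iff k * 347/31 <= 240 iff k <= 31 * 240 / 347 = 21.4409
n_valid = floor(21.4409) = 21
(n_stale = 31 - 21 = 10)

21


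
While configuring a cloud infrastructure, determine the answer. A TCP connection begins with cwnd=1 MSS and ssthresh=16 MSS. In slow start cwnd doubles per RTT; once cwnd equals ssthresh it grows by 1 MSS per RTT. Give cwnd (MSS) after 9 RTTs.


RTT 0: cwnd = 1 MSS (initial)
RTT 1: cwnd = 2 MSS (slow start, doubled)
RTT 2: cwnd = 4 MSS (slow start, doubled)
RTT 3: cwnd = 8 MSS (slow start, doubled)
RTT 4: cwnd = 16 MSS (slow start, doubled)
RTT 5: cwnd = 17 MSS (congestion avoidance, +1)
RTT 6: cwnd = 18 MSS (congestion avoidance, +1)
RTT 7: cwnd = 19 MSS (congestion avoidance, +1)
RTT 8: cwnd = 20 MSS (congestion avoidance, +1)
RTT 9: cwnd = 21 MSS (congestion avoidance, +1)

21


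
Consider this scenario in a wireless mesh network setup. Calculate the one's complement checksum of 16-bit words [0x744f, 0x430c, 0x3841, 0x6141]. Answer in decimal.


Given words: [0x744f, 0x430c, 0x3841, 0x6141]
Step 1: Sum all words
Raw sum = 29775 + 17164 + 14401 + 24897 = 86237
Step 2: Fold carry: (20701 + 1) = 20702
One's complement = ~20702 & 0xFFFF = 44833

44833


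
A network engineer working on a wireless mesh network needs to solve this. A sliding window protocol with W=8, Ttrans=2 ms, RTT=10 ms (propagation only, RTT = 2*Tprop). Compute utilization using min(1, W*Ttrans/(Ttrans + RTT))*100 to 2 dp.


Given: W = 8, Ttrans = 2 ms, RTT = 10 ms (= 2 * Tprop, Tprop = 5 ms)
Cycle time = Ttrans + RTT = 2 + 10 = 12 ms (first packet sent until its ACK returns)
W * Ttrans = 8 * 2 = 16 ms of sending per cycle
W * Ttrans / (Ttrans + RTT) = 16 / 12 = 1.333333
U = min(1, 1.333333) = 1.000000
U% = 100.00%

100.00


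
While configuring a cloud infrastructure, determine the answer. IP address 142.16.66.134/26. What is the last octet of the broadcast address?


Given: IP = 142.16.66.134, prefix = /26
Host bits = 32 - 26 = 6
Network last octet = 134 AND mask = 128
Host part size = 2^6 - 1 = 63
Broadcast last octet = 128 OR 63 = 191

191


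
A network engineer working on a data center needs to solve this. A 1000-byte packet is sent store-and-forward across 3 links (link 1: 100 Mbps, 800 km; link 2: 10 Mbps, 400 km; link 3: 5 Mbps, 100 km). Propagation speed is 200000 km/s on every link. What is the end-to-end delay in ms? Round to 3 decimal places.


Packet = 1000 bytes = 8000 bits. Store-and-forward: sum (t_trans + t_prop) per link.
Link 1: t_trans = 8000/(100*10^6) s = 0.0800 ms; t_prop = 800/200000 s = 4.0000 ms; subtotal = 4.0800 ms
Link 2: t_trans = 8000/(10*10^6) s = 0.8000 ms; t_prop = 400/200000 s = 2.0000 ms; subtotal = 2.8000 ms
Link 3: t_trans = 8000/(5*10^6) s = 1.6000 ms; t_prop = 100/200000 s = 0.5000 ms; subtotal = 2.1000 ms
End-to-end = 4.0800 + 2.8000 + 2.1000 = 8.9800 ms -> 8.980 ms (3 dp)

8.980


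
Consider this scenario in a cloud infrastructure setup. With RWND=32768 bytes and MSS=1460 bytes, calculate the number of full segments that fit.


Given: RWND = 32768 bytes, MSS = 1460 bytes
Full segments = floor(RWND / MSS)
Full segments = floor(32768 / 1460)
Full segments = floor(22.4438) = 22

22


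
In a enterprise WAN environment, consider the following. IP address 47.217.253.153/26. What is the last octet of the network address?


Given: IP = 47.217.253.153, prefix = /26
Subnet mask = 255.255.255.192
Last octet of IP: 153
Last octet of mask: 192
Network last octet = 153 AND 192 = 128

128


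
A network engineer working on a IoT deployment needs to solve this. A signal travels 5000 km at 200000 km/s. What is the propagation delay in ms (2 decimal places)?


Given: distance = 5000 km, speed = 200000 km/s
Delay = distance / speed = 5000 / 200000 seconds
Delay in ms = 5000 * 1000 / 200000
Delay = 25.0000 ms
Rounded to 2 dp = 25.00 ms

25.00


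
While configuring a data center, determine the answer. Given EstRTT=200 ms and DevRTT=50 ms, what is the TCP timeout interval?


Given: EstRTT = 200 ms, DevRTT = 50 ms
Timeout = EstRTT + 4 * DevRTT
4 * DevRTT = 4 * 50 = 200
Timeout = 200 + 200 = 400 ms

400


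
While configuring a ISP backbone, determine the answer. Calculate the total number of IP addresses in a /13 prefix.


Given: CIDR prefix /13
Host bits = 32 - 13 = 19
Total addresses = 2^19 = 524288

524288


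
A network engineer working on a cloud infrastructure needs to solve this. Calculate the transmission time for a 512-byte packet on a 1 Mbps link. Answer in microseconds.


Given: packet = 512 bytes, bandwidth = 1 Mbps
Packet in bits = 512 * 8 = 4096 bits
Bandwidth = 1 * 10^6 = 1000000 bps
Time = 4096 / 1000000 seconds
Time in us = 4096 * 10^6 / 1000000 = 4096

4096


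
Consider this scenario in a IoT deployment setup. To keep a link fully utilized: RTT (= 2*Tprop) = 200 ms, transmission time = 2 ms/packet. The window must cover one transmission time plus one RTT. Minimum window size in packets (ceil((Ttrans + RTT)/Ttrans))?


Given: Ttrans = 2 ms, RTT = 200 ms (= 2 * Tprop, Tprop = 100 ms)
Time until first ACK returns = Ttrans + RTT = 2 + 200 = 202 ms
Need W * Ttrans >= Ttrans + RTT  ->  W >= (Ttrans + RTT) / Ttrans
(Ttrans + RTT) / Ttrans = 202 / 2 = 101
W_min = ceil(101) = 101

101


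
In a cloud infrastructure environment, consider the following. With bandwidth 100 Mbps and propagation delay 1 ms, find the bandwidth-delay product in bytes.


Given: bandwidth = 100 Mbps, delay = 1 ms
BDP in bits = 100 * 10^6 * 1 / 1000
BDP in bits = 100000
BDP in bytes = 100000 / 8 = 12500

12500


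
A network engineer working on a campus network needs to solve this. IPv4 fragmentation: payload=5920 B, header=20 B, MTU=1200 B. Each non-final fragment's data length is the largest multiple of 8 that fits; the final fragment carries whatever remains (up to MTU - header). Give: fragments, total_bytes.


Max data per non-final fragment = floor((MTU - header)/8)*8 = floor((1200 - 20)/8)*8 = floor(1180/8)*8 = 1176 B
Final fragment needs no 8-byte alignment: it can carry up to MTU - header = 1180 B
Non-final fragments needed = ceil((payload - 1180) / 1176) = ceil(4740/1176) = ceil(4.0306) = 5
Number of fragments = 5 + 1 = 6
Fragment sizes (data): 5 * 1176 B + 40 B (last, 40 <= 1180 OK)
Total bytes sent = payload + n_frags * header = 5920 + 6*20 = 5920 + 120 = 6040 B

6, 6040


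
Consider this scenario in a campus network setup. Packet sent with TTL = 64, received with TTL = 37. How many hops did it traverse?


Given: initial TTL = 64, received TTL = 37
Hops = initial TTL - received TTL
Hops = 64 - 37 = 27

27


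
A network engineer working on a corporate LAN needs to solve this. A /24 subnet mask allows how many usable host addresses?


Given: subnet mask /24
Host bits = 32 - 24 = 8
Total addresses = 2^8 = 256
Usable hosts = 256 - 2 (network + broadcast) = 254

254


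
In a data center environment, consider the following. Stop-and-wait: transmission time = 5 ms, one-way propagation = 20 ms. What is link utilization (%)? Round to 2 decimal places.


Given: Ttrans = 5 ms, Tprop = 20 ms
RTT = 2 * Tprop = 2 * 20 = 40 ms
U = Ttrans / (Ttrans + RTT)
U = 5 / (5 + 40)
U = 5 / 45 = 0.111111
U% = 11.11%

11.11


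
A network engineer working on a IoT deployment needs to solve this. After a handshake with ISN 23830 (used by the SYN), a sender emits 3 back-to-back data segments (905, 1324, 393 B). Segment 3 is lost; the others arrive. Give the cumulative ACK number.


SYN uses sequence number 23830; first data byte = ISN + 1 = 23831.
Segment 1: SEQ = 23831, len = 905 B, covers [23831, 24735]
Segment 2: SEQ = 24736, len = 1324 B, covers [24736, 26059]
Segment 3: SEQ = 26060, len = 393 B, covers [26060, 26452] [LOST]
In-order data received: bytes [23831, 26059] (segments 1..2).
Segment 3 missing -> gap begins at byte 26060.
Cumulative ACK = next expected in-order byte = 23831 + 905 + 1324 = 26060

26060


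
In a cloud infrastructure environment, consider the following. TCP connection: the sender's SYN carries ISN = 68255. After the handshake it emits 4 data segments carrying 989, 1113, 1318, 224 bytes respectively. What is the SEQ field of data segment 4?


The SYN occupies sequence number ISN = 68255, so the first data byte is ISN + 1 = 68256.
SEQ of data segment i = (ISN + 1) + sum of payload sizes of segments 1..i-1.
Segment 1: SEQ = 68256, payload = 989 bytes
Segment 2: SEQ = 69245, payload = 1113 bytes
Segment 3: SEQ = 70358, payload = 1318 bytes
Segment 4: SEQ = 71676, payload = 224 bytes
SEQ of segment 4 = 68256 + 989 + 1113 + 1318 = 71676

71676


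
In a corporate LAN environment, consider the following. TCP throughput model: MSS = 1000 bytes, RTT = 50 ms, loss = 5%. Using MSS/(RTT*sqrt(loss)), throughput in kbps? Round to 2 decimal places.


Given: MSS = 1000 bytes, RTT = 50 ms, loss = 5%
RTT in seconds = 50 / 1000 = 0.05
Loss rate = 5% = 0.05
sqrt(loss) = sqrt(0.05) = 0.223606797750
Throughput (bytes/s) = 1000 / (0.05 * 0.223606797750) = 89442.7191
Throughput (kbps) = 89442.7191 * 8 / 1000 = 715.541753 -> 715.54 kbps (2 dp)

715.54


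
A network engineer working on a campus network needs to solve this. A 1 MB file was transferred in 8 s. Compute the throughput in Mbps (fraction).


Given: file = 1 MB, time = 8 s
File in Mb = 1 * 8 = 8 Mb
Throughput = 8 / 8 Mbps
Throughput = 1 Mbps

1


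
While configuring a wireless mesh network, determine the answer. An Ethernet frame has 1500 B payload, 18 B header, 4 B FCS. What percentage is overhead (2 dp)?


Given: payload = 1500 B, header = 18 B, trailer = 4 B
Overhead bytes = header + trailer = 18 + 4 = 22
Total frame = payload + overhead = 1500 + 22 = 1522
Overhead % = 22 / 1522 * 100 = 1.4455% -> 1.45% (2 dp)

1.45


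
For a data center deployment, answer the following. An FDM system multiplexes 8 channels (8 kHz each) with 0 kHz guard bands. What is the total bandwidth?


Given: 8 channels, 8 kHz each, guard = 0 kHz
Channel bandwidth = 8 * 8 = 64 kHz
Guard bands = 7 gaps * 0 kHz = 0 kHz
Total = 64 + 0 = 64 kHz

64


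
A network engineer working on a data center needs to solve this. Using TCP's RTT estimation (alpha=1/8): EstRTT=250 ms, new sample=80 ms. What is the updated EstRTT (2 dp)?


Given: EstRTT = 250 ms, SampleRTT = 80 ms, alpha = 1/8
New EstRTT = (1 - alpha) * EstRTT + alpha * SampleRTT
(7/8) * 250 = 218.75
(1/8) * 80 = 10
New EstRTT = 218.75 + 10 = 228.75 ms -> 228.75 ms (2 dp)

228.75


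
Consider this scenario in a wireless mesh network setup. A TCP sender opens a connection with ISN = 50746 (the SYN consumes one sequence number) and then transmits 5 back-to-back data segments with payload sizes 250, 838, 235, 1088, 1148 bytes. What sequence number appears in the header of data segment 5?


The SYN occupies sequence number ISN = 50746, so the first data byte is ISN + 1 = 50747.
SEQ of data segment i = (ISN + 1) + sum of payload sizes of segments 1..i-1.
Segment 1: SEQ = 50747, payload = 250 bytes
Segment 2: SEQ = 50997, payload = 838 bytes
Segment 3: SEQ = 51835, payload = 235 bytes
Segment 4: SEQ = 52070, payload = 1088 bytes
Segment 5: SEQ = 53158, payload = 1148 bytes
SEQ of segment 5 = 50747 + 250 + 838 + 235 + 1088 = 53158

53158


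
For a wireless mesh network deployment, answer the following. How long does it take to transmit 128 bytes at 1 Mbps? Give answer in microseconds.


Given: packet = 128 bytes, bandwidth = 1 Mbps
Packet in bits = 128 * 8 = 1024 bits
Bandwidth = 1 * 10^6 = 1000000 bps
Time = 1024 / 1000000 seconds
Time in us = 1024 * 10^6 / 1000000 = 1024

1024


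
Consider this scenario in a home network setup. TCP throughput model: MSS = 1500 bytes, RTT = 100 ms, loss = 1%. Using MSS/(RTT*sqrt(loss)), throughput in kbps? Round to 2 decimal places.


Given: MSS = 1500 bytes, RTT = 100 ms, loss = 1%
RTT in seconds = 100 / 1000 = 0.1
Loss rate = 1% = 0.01
sqrt(loss) = sqrt(0.01) = 0.1
Throughput (bytes/s) = 1500 / (0.1 * 0.1) = 150000.0000
Throughput (kbps) = 150000.0000 * 8 / 1000 = 1200.000000 -> 1200.00 kbps (2 dp)

1200.00


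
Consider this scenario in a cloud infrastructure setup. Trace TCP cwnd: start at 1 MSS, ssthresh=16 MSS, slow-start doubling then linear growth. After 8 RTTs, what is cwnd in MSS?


RTT 0: cwnd = 1 MSS (initial)
RTT 1: cwnd = 2 MSS (slow start, doubled)
RTT 2: cwnd = 4 MSS (slow start, doubled)
RTT 3: cwnd = 8 MSS (slow start, doubled)
RTT 4: cwnd = 16 MSS (slow start, doubled)
RTT 5: cwnd = 17 MSS (congestion avoidance, +1)
RTT 6: cwnd = 18 MSS (congestion avoidance, +1)
RTT 7: cwnd = 19 MSS (congestion avoidance, +1)
RTT 8: cwnd = 20 MSS (congestion avoidance, +1)

20


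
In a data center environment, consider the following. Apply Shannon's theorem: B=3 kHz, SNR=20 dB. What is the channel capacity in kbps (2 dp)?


Given: B = 3 kHz, SNR = 20 dB
SNR linear = 10^(20/10) = 100
1 + SNR = 101
log2(101) = 6.6582114828
C = 3 * 1000 * 6.6582114828 = 19974.6344 bps
C = 19.974634 kbps -> 19.97 kbps (2 dp)

19.97


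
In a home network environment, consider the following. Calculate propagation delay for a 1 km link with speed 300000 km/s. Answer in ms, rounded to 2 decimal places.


Given: distance = 1 km, speed = 300000 km/s
Delay = distance / speed = 1 / 300000 seconds
Delay in ms = 1 * 1000 / 300000
Delay = 0.0033 ms
Rounded to 2 dp = 0.00 ms

0.00


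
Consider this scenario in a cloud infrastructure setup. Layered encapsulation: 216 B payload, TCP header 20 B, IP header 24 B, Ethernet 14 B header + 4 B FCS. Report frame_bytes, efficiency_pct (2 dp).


TCP segment = 216 + 20 = 236 B
IP packet = 236 + 24 = 260 B
Ethernet frame = 260 + 14 + 4 = 278 B
Efficiency = app / frame = 216 / 278 = 0.776978 = 77.6978% -> 77.70% (2 dp)

278, 77.70


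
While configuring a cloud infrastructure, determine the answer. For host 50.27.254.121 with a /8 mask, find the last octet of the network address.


Given: IP = 50.27.254.121, prefix = /8
Subnet mask = 255.0.0.0
Last octet of IP: 121
Last octet of mask: 0
Network last octet = 121 AND 0 = 0

0


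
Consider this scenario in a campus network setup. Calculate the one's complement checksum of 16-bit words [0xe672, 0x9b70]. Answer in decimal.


Given words: [0xe672, 0x9b70]
Step 1: Sum all words
Raw sum = 58994 + 39792 = 98786
Step 2: Fold carry: (33250 + 1) = 33251
One's complement = ~33251 & 0xFFFF = 32284

32284


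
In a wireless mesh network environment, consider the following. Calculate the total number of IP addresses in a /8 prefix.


Given: CIDR prefix /8
Host bits = 32 - 8 = 24
Total addresses = 2^24 = 16777216

16777216


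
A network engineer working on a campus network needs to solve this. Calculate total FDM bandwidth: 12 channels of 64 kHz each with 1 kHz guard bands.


Given: 12 channels, 64 kHz each, guard = 1 kHz
Channel bandwidth = 12 * 64 = 768 kHz
Guard bands = 11 gaps * 1 kHz = 11 kHz
Total = 768 + 11 = 779 kHz

779
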